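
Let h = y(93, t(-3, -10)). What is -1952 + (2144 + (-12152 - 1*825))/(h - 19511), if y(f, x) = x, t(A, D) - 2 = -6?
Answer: -12694149/6505 ≈ -1951.4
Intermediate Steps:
t(A, D) = -4 (t(A, D) = 2 - 6 = -4)
h = -4
-1952 + (2144 + (-12152 - 1*825))/(h - 19511) = -1952 + (2144 + (-12152 - 1*825))/(-4 - 19511) = -1952 + (2144 + (-12152 - 825))/(-19515) = -1952 + (2144 - 12977)*(-1/19515) = -1952 - 10833*(-1/19515) = -1952 + 3611/6505 = -12694149/6505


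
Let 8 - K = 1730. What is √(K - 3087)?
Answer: I*√4809 ≈ 69.347*I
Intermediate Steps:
K = -1722 (K = 8 - 1*1730 = 8 - 1730 = -1722)
√(K - 3087) = √(-1722 - 3087) = √(-4809) = I*√4809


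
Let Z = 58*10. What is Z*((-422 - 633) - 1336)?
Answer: -1386780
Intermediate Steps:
Z = 580
Z*((-422 - 633) - 1336) = 580*((-422 - 633) - 1336) = 580*(-1055 - 1336) = 580*(-2391) = -1386780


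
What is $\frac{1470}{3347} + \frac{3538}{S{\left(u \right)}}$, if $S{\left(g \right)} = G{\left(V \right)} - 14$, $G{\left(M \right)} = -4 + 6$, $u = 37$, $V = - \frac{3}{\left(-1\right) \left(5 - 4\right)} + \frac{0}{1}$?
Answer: $- \frac{5912023}{20082} \approx -294.39$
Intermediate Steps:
$V = 3$ ($V = - \frac{3}{\left(-1\right) 1} + 0 \cdot 1 = - \frac{3}{-1} + 0 = \left(-3\right) \left(-1\right) + 0 = 3 + 0 = 3$)
$G{\left(M \right)} = 2$
$S{\left(g \right)} = -12$ ($S{\left(g \right)} = 2 - 14 = -12$)
$\frac{1470}{3347} + \frac{3538}{S{\left(u \right)}} = \frac{1470}{3347} + \frac{3538}{-12} = 1470 \cdot \frac{1}{3347} + 3538 \left(- \frac{1}{12}\right) = \frac{1470}{3347} - \frac{1769}{6} = - \frac{5912023}{20082}$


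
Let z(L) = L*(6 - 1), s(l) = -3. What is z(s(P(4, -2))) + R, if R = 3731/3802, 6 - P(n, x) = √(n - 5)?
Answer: -53299/3802 ≈ -14.019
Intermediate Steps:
P(n, x) = 6 - √(-5 + n) (P(n, x) = 6 - √(n - 5) = 6 - √(-5 + n))
z(L) = 5*L (z(L) = L*5 = 5*L)
R = 3731/3802 (R = 3731*(1/3802) = 3731/3802 ≈ 0.98133)
z(s(P(4, -2))) + R = 5*(-3) + 3731/3802 = -15 + 3731/3802 = -53299/3802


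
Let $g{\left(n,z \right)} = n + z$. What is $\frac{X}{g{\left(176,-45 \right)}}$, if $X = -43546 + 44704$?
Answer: $\frac{1158}{131} \approx 8.8397$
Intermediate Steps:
$X = 1158$
$\frac{X}{g{\left(176,-45 \right)}} = \frac{1158}{176 - 45} = \frac{1158}{131}$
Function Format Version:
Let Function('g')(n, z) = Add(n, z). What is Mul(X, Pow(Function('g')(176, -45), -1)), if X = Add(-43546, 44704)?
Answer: Rational(1158, 131) ≈ 8.8397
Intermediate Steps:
X = 1158
Mul(X, Pow(Function('g')(176, -45), -1)) = Mul(1158, Pow(Add(176, -45), -1)) = Mul(1158, Pow(131, -1)) = Mul(1158, Rational(1, 131)) = Rational(1158, 131)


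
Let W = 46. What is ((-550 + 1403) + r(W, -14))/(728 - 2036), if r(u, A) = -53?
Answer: -200/327 ≈ -0.61162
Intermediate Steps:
((-550 + 1403) + r(W, -14))/(728 - 2036) = ((-550 + 1403) - 53)/(728 - 2036) = (853 - 53)/(-1308) = 800*(-1/1308) = -200/327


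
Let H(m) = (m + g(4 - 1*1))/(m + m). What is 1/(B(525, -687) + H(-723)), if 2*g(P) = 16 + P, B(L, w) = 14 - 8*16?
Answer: -2892/328261 ≈ -0.0088101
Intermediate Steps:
B(L, w) = -114 (B(L, w) = 14 - 128 = -114)
g(P) = 8 + P/2 (g(P) = (16 + P)/2 = 8 + P/2)
H(m) = (19/2 + m)/(2*m) (H(m) = (m + (8 + (4 - 1*1)/2))/(m + m) = (m + (8 + (4 - 1)/2))/((2*m)) = (m + (8 + (½)*3))*(1/(2*m)) = (m + (8 + 3/2))*(1/(2*m)) = (m + 19/2)*(1/(2*m)) = (19/2 + m)*(1/(2*m)) = (19/2 + m)/(2*m))
1/(B(525, -687) + H(-723)) = 1/(-114 + (¼)*(19 + 2*(-723))/(-723)) = 1/(-114 + (¼)*(-1/723)*(19 - 1446)) = 1/(-114 + (¼)*(-1/723)*(-1427)) = 1/(-114 + 1427/2892) = 1/(-328261/2892) = -2892/328261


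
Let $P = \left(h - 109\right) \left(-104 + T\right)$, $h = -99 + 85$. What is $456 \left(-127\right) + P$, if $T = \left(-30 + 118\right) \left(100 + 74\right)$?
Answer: $-1928496$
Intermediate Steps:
$h = -14$
$T = 15312$ ($T = 88 \cdot 174 = 15312$)
$P = -1870584$ ($P = \left(-14 - 109\right) \left(-104 + 15312\right) = \left(-14 - 109\right) 15208 = \left(-123\right) 15208 = -1870584$)
$456 \left(-127\right) + P = 456 \left(-127\right) - 1870584 = -57912 - 1870584 = -1928496$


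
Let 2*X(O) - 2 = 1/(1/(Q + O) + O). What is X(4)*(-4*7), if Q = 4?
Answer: -1036/33 ≈ -31.394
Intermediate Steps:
X(O) = 1 + 1/(2*(O + 1/(4 + O))) (X(O) = 1 + 1/(2*(1/(4 + O) + O)) = 1 + 1/(2*(O + 1/(4 + O))))
X(4)*(-4*7) = ((3 + 4**2 + (9/2)*4)/(1 + 4**2 + 4*4))*(-4*7) = ((3 + 16 + 18)/(1 + 16 + 16))*(-28) = (37/33)*(-28) = -1036/33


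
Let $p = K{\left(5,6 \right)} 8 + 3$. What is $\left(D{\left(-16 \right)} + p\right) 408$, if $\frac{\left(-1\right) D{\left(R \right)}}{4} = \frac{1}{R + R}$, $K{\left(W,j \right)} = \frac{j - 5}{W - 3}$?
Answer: $2907$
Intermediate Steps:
$K{\left(W,j \right)} = \frac{-5 + j}{-3 + W}$
$D{\left(R \right)} = - \frac{2}{R}$ ($D{\left(R \right)} = - \frac{4}{R + R} = - \frac{4}{2 R} = - 4 \frac{1}{2 R} = - \frac{2}{R}$)
$p = 7$ ($p = \frac{-5 + 6}{-3 + 5} \cdot 8 + 3 = \frac{1}{2} \cdot 1 \cdot 8 + 3 = \frac{1}{2} \cdot 8 + 3 = 4 + 3 = 7$)
$\left(D{\left(-16 \right)} + p\right) 408 = \left(- \frac{2}{-16} + 7\right) 408 = \left(\left(-2\right) \left(- \frac{1}{16}\right) + 7\right) 408 = \left(\frac{1}{8} + 7\right) 408 = \frac{57}{8} \cdot 408 = 2907$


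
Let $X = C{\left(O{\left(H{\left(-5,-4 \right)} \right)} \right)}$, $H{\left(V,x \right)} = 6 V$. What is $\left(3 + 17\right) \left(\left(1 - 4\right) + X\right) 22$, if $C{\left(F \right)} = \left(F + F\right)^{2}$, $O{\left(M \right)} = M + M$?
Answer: $6334680$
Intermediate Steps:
$O{\left(M \right)} = 2 M$
$C{\left(F \right)} = 4 F^{2}$ ($C{\left(F \right)} = \left(2 F\right)^{2} = 4 F^{2}$)
$X = 14400$ ($X = 4 \left(2 \cdot 6 \left(-5\right)\right)^{2} = 4 \left(2 \left(-30\right)\right)^{2} = 4 \left(-60\right)^{2} = 4 \cdot 3600 = 14400$)
$\left(3 + 17\right) \left(\left(1 - 4\right) + X\right) 22 = \left(3 + 17\right) \left(\left(1 - 4\right) + 14400\right) 22 = 20 \left(-3 + 14400\right) 22 = 20 \cdot 14397 \cdot 22 = 287940 \cdot 22 = 6334680$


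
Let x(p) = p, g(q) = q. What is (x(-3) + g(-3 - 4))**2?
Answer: 100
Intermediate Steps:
(x(-3) + g(-3 - 4))**2 = (-3 + (-3 - 4))**2 = (-3 - 7)**2 = (-10)**2 = 100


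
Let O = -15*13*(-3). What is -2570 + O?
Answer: -1985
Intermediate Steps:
O = 585 (O = -195*(-3) = 585)
-2570 + O = -2570 + 585 = -1985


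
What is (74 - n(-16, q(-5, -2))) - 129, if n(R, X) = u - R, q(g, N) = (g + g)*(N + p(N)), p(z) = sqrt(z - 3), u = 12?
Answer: -83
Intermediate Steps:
p(z) = sqrt(-3 + z)
q(g, N) = 2*g*(N + sqrt(-3 + N)) (q(g, N) = (g + g)*(N + sqrt(-3 + N)) = (2*g)*(N + sqrt(-3 + N)) = 2*g*(N + sqrt(-3 + N)))
n(R, X) = 12 - R
(74 - n(-16, q(-5, -2))) - 129 = (74 - (12 - 1*(-16))) - 129 = (74 - (12 + 16)) - 129 = (74 - 1*28) - 129 = (74 - 28) - 129 = 46 - 129 = -83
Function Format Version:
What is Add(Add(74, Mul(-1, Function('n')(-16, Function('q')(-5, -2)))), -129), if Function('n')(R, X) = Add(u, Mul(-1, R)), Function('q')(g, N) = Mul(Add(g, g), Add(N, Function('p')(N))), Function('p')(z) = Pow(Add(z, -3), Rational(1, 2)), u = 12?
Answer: -83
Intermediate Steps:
Function('p')(z) = Pow(Add(-3, z), Rational(1, 2))
Function('q')(g, N) = Mul(2, g, Add(N, Pow(Add(-3, N), Rational(1, 2)))) (Function('q')(g, N) = Mul(Add(g, g), Add(N, Pow(Add(-3, N), Rational(1, 2)))) = Mul(Mul(2, g), Add(N, Pow(Add(-3, N), Rational(1, 2)))) = Mul(2, g, Add(N, Pow(Add(-3, N), Rational(1, 2)))))
Function('n')(R, X) = Add(12, Mul(-1, R))
Add(Add(74, Mul(-1, Function('n')(-16, Function('q')(-5, -2)))), -129) = Add(Add(74, Mul(-1, Add(12, Mul(-1, -16)))), -129) = Add(Add(74, Mul(-1, Add(12, 16))), -129) = Add(Add(74, Mul(-1, 28)), -129) = Add(Add(74, -28), -129) = Add(46, -129) = -83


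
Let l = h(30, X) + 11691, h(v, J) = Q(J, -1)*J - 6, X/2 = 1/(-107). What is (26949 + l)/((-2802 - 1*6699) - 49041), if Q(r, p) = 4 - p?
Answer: -2066914/3131997 ≈ -0.65993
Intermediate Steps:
X = -2/107 (X = 2/(-107) = 2*(-1/107) = -2/107 ≈ -0.018692)
h(v, J) = -6 + 5*J (h(v, J) = (4 - 1*(-1))*J - 6 = (4 + 1)*J - 6 = 5*J - 6 = -6 + 5*J)
l = 1250285/107 (l = (-6 + 5*(-2/107)) + 11691 = (-6 - 10/107) + 11691 = -652/107 + 11691 = 1250285/107 ≈ 11685.)
(26949 + l)/((-2802 - 1*6699) - 49041) = (26949 + 1250285/107)/((-2802 - 1*6699) - 49041) = 4133828/(107*((-2802 - 6699) - 49041)) = 4133828/(107*(-9501 - 49041)) = (4133828/107)/(-58542) = (4133828/107)*(-1/58542) = -2066914/3131997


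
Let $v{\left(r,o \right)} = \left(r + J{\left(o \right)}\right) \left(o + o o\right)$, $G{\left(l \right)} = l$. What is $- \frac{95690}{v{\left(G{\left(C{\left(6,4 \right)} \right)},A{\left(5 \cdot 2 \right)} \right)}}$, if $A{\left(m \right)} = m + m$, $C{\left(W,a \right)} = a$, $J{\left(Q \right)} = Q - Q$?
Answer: $- \frac{1367}{24} \approx -56.958$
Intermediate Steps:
$J{\left(Q \right)} = 0$
$A{\left(m \right)} = 2 m$
$v{\left(r,o \right)} = r \left(o + o^{2}\right)$ ($v{\left(r,o \right)} = \left(r + 0\right) \left(o + o o\right) = r \left(o + o^{2}\right)$)
$- \frac{95690}{v{\left(G{\left(C{\left(6,4 \right)} \right)},A{\left(5 \cdot 2 \right)} \right)}} = - \frac{95690}{2 \cdot 5 \cdot 2 \cdot 4 \left(1 + 2 \cdot 5 \cdot 2\right)} = - \frac{95690}{2 \cdot 10 \cdot 4 \left(1 + 2 \cdot 10\right)} = - \frac{95690}{20 \cdot 4 \left(1 + 20\right)} = - \frac{95690}{20 \cdot 4 \cdot 21} = - \frac{95690}{1680} = \left(-95690\right) \frac{1}{1680} = - \frac{1367}{24}$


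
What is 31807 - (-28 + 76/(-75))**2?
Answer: 174179399/5625 ≈ 30965.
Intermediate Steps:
31807 - (-28 + 76/(-75))**2 = 31807 - (-28 + 76*(-1/75))**2 = 31807 - (-28 - 76/75)**2 = 31807 - (-2176/75)**2 = 31807 - 1*4734976/5625 = 31807 - 4734976/5625 = 174179399/5625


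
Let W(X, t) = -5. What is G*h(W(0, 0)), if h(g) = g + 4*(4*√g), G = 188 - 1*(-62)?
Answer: -1250 + 4000*I*√5 ≈ -1250.0 + 8944.3*I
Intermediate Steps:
G = 250 (G = 188 + 62 = 250)
h(g) = g + 16*√g
G*h(W(0, 0)) = 250*(-5 + 16*√(-5)) = 250*(-5 + 16*(I*√5)) = 250*(-5 + 16*I*√5) = -1250 + 4000*I*√5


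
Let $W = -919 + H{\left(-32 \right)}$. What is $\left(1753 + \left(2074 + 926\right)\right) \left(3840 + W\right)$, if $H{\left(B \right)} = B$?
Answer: $13731417$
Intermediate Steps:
$W = -951$ ($W = -919 - 32 = -951$)
$\left(1753 + \left(2074 + 926\right)\right) \left(3840 + W\right) = \left(1753 + \left(2074 + 926\right)\right) \left(3840 - 951\right) = \left(1753 + 3000\right) 2889 = 4753 \cdot 2889 = 13731417$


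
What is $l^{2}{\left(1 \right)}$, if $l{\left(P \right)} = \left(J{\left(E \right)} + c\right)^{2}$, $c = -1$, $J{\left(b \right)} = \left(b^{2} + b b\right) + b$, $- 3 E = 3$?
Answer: $0$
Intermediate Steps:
$E = -1$ ($E = \left(- \frac{1}{3}\right) 3 = -1$)
$J{\left(b \right)} = b + 2 b^{2}$ ($J{\left(b \right)} = \left(b^{2} + b^{2}\right) + b = 2 b^{2} + b = b + 2 b^{2}$)
$l{\left(P \right)} = 0$ ($l{\left(P \right)} = \left(- (1 + 2 \left(-1\right)) - 1\right)^{2} = \left(- (1 - 2) - 1\right)^{2} = \left(\left(-1\right) \left(-1\right) - 1\right)^{2} = \left(1 - 1\right)^{2} = 0^{2} = 0$)
$l^{2}{\left(1 \right)} = 0^{2} = 0$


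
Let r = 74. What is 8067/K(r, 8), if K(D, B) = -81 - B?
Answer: -8067/89 ≈ -90.640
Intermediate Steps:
8067/K(r, 8) = 8067/(-81 - 1*8) = 8067/(-81 - 8) = 8067/(-89) = 8067*(-1/89) = -8067/89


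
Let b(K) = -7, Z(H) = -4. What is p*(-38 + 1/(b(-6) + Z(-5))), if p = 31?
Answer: -12989/11 ≈ -1180.8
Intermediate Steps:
p*(-38 + 1/(b(-6) + Z(-5))) = 31*(-38 + 1/(-7 - 4)) = 31*(-38 + 1/(-11)) = 31*(-38 - 1/11) = 31*(-419/11) = -12989/11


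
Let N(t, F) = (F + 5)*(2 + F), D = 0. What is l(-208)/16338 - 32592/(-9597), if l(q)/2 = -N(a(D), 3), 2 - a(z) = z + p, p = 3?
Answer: 12660008/3733233 ≈ 3.3912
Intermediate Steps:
a(z) = -1 - z (a(z) = 2 - (z + 3) = 2 - (3 + z) = 2 + (-3 - z) = -1 - z)
N(t, F) = (2 + F)*(5 + F) (N(t, F) = (5 + F)*(2 + F) = (2 + F)*(5 + F))
l(q) = -80 (l(q) = 2*(-(10 + 3² + 7*3)) = 2*(-(10 + 9 + 21)) = 2*(-1*40) = 2*(-40) = -80)
l(-208)/16338 - 32592/(-9597) = -80/16338 - 32592/(-9597) = -80*1/16338 - 32592*(-1/9597) = -40/8169 + 1552/457 = 12660008/3733233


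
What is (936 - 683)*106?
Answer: 26818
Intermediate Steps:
(936 - 683)*106 = 253*106 = 26818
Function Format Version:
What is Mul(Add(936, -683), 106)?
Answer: 26818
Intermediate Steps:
Mul(Add(936, -683), 106) = Mul(253, 106) = 26818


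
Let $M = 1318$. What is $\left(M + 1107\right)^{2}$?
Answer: $5880625$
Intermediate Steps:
$\left(M + 1107\right)^{2} = \left(1318 + 1107\right)^{2} = 2425^{2} = 5880625$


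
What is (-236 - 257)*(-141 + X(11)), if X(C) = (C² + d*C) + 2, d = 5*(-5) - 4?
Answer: 166141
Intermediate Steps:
d = -29 (d = -25 - 4 = -29)
X(C) = 2 + C² - 29*C (X(C) = (C² - 29*C) + 2 = 2 + C² - 29*C)
(-236 - 257)*(-141 + X(11)) = (-236 - 257)*(-141 + (2 + 11² - 29*11)) = -493*(-141 + (2 + 121 - 319)) = -493*(-141 - 196) = -493*(-337) = 166141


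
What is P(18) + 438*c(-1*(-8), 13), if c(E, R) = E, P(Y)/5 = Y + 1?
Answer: 3599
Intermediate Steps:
P(Y) = 5 + 5*Y (P(Y) = 5*(Y + 1) = 5*(1 + Y) = 5 + 5*Y)
P(18) + 438*c(-1*(-8), 13) = (5 + 5*18) + 438*(-1*(-8)) = (5 + 90) + 438*8 = 95 + 3504 = 3599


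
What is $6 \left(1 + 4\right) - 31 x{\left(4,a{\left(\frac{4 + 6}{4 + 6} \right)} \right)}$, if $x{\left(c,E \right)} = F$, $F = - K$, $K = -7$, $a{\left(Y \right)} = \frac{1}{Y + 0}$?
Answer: $-187$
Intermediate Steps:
$a{\left(Y \right)} = \frac{1}{Y}$
$F = 7$ ($F = \left(-1\right) \left(-7\right) = 7$)
$x{\left(c,E \right)} = 7$
$6 \left(1 + 4\right) - 31 x{\left(4,a{\left(\frac{4 + 6}{4 + 6} \right)} \right)} = 6 \left(1 + 4\right) - 217 = 6 \cdot 5 - 217 = 30 - 217 = -187$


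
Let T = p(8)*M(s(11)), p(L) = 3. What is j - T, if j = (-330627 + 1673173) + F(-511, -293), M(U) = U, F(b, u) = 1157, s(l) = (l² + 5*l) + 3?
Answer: 1343166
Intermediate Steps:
s(l) = 3 + l² + 5*l
T = 537 (T = 3*(3 + 11² + 5*11) = 3*(3 + 121 + 55) = 3*179 = 537)
j = 1343703 (j = (-330627 + 1673173) + 1157 = 1342546 + 1157 = 1343703)
j - T = 1343703 - 1*537 = 1343703 - 537 = 1343166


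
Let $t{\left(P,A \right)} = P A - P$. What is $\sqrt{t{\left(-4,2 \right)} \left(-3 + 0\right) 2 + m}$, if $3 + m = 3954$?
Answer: $5 \sqrt{159} \approx 63.048$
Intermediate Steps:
$t{\left(P,A \right)} = - P + A P$ ($t{\left(P,A \right)} = A P - P = - P + A P$)
$m = 3951$ ($m = -3 + 3954 = 3951$)
$\sqrt{t{\left(-4,2 \right)} \left(-3 + 0\right) 2 + m} = \sqrt{- 4 \left(-1 + 2\right) \left(-3 + 0\right) 2 + 3951} = \sqrt{\left(-4\right) 1 \left(-3\right) 2 + 3951} = \sqrt{\left(-4\right) \left(-3\right) 2 + 3951} = \sqrt{12 \cdot 2 + 3951} = \sqrt{24 + 3951} = \sqrt{3975} = 5 \sqrt{159}$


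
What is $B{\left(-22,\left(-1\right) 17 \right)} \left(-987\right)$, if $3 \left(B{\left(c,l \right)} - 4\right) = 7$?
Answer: $-6251$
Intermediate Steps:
$B{\left(c,l \right)} = \frac{19}{3}$ ($B{\left(c,l \right)} = 4 + \frac{1}{3} \cdot 7 = 4 + \frac{7}{3} = \frac{19}{3}$)
$B{\left(-22,\left(-1\right) 17 \right)} \left(-987\right) = \frac{19}{3} \left(-987\right) = -6251$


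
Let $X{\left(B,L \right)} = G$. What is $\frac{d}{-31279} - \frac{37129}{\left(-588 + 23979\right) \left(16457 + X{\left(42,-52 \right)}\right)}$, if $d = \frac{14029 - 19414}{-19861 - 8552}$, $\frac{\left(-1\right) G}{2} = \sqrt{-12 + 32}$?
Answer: $- \frac{64128534085857194}{625572200239989855237} - \frac{148516 \sqrt{5}}{6335049299679} \approx -0.00010256$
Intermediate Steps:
$G = - 4 \sqrt{5}$ ($G = - 2 \sqrt{-12 + 32} = - 2 \sqrt{20} = - 2 \cdot 2 \sqrt{5} = - 4 \sqrt{5} \approx -8.9443$)
$d = \frac{1795}{9471}$ ($d = - \frac{5385}{-28413} = \left(-5385\right) \left(- \frac{1}{28413}\right) = \frac{1795}{9471} \approx 0.18953$)
$X{\left(B,L \right)} = - 4 \sqrt{5}$
$\frac{d}{-31279} - \frac{37129}{\left(-588 + 23979\right) \left(16457 + X{\left(42,-52 \right)}\right)} = \frac{1795}{9471 \left(-31279\right)} - \frac{37129}{\left(-588 + 23979\right) \left(16457 - 4 \sqrt{5}\right)} = \frac{1795}{9471} \left(- \frac{1}{31279}\right) - \frac{37129}{23391 \left(16457 - 4 \sqrt{5}\right)} = - \frac{1795}{296243409} - \frac{37129}{384945687 - 93564 \sqrt{5}}$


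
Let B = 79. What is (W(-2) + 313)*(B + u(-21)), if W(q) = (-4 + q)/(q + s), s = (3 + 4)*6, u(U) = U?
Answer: 181453/10 ≈ 18145.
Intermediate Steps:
s = 42 (s = 7*6 = 42)
W(q) = (-4 + q)/(42 + q) (W(q) = (-4 + q)/(q + 42) = (-4 + q)/(42 + q))
(W(-2) + 313)*(B + u(-21)) = ((-4 - 2)/(42 - 2) + 313)*(79 - 21) = (-6/40 + 313)*58 = ((1/40)*(-6) + 313)*58 = (-3/20 + 313)*58 = (6257/20)*58 = 181453/10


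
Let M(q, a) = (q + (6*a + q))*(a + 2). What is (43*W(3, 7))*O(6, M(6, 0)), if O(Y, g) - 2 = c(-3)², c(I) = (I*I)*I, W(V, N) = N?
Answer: 220031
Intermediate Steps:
c(I) = I³ (c(I) = I²*I = I³)
M(q, a) = (2 + a)*(2*q + 6*a) (M(q, a) = (q + (q + 6*a))*(2 + a) = (2*q + 6*a)*(2 + a) = (2 + a)*(2*q + 6*a))
O(Y, g) = 731 (O(Y, g) = 2 + ((-3)³)² = 2 + (-27)² = 2 + 729 = 731)
(43*W(3, 7))*O(6, M(6, 0)) = (43*7)*731 = 301*731 = 220031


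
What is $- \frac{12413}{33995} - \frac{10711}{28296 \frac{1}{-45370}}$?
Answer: $\frac{8259896675701}{480961260} \approx 17174.0$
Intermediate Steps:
$- \frac{12413}{33995} - \frac{10711}{28296 \frac{1}{-45370}} = \left(-12413\right) \frac{1}{33995} - \frac{10711}{28296 \left(- \frac{1}{45370}\right)} = - \frac{12413}{33995} - \frac{10711}{- \frac{14148}{22685}} = - \frac{12413}{33995} - - \frac{242979035}{14148} = - \frac{12413}{33995} + \frac{242979035}{14148} = \frac{8259896675701}{480961260}$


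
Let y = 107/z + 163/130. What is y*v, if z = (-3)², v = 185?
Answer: 568949/234 ≈ 2431.4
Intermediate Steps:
z = 9
y = 15377/1170 (y = 107/9 + 163/130 = 15377/1170 ≈ 13.143)
y*v = (15377/1170)*185 = 568949/234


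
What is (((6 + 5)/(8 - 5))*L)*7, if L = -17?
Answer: -1309/3 ≈ -436.33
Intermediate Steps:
(((6 + 5)/(8 - 5))*L)*7 = (((6 + 5)/(8 - 5))*(-17))*7 = ((11/3)*(-17))*7 = -187/3*7 = -1309/3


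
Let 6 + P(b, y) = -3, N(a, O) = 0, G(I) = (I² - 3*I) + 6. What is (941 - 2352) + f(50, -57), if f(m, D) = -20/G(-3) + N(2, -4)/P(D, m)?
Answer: -8471/6 ≈ -1411.8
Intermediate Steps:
G(I) = 6 + I² - 3*I
P(b, y) = -9 (P(b, y) = -6 - 3 = -9)
f(m, D) = -⅚ (f(m, D) = -20/(6 + (-3)² - 3*(-3)) + 0/(-9) = -20/(6 + 9 + 9) + 0*(-⅑) = -20/24 + 0 = -20*1/24 + 0 = -⅚ + 0 = -⅚)
(941 - 2352) + f(50, -57) = (941 - 2352) - ⅚ = -1411 - ⅚ = -8471/6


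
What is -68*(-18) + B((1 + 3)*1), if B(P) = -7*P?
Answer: 1196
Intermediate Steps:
-68*(-18) + B((1 + 3)*1) = -68*(-18) - 7*(1 + 3) = 1224 - 28 = 1196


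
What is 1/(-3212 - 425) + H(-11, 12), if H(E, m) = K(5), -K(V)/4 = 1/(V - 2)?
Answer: -14551/10911 ≈ -1.3336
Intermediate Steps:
K(V) = -4/(-2 + V) (K(V) = -4/(V - 2) = -4/(-2 + V))
H(E, m) = -4/3 (H(E, m) = -4/(-2 + 5) = -4/3)
1/(-3212 - 425) + H(-11, 12) = 1/(-3212 - 425) - 4/3 = 1/(-3637) - 4/3 = -1/3637 - 4/3 = -14551/10911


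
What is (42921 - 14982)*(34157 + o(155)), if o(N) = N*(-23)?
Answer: 854709888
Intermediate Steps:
o(N) = -23*N
(42921 - 14982)*(34157 + o(155)) = (42921 - 14982)*(34157 - 23*155) = 27939*(34157 - 3565) = 27939*30592 = 854709888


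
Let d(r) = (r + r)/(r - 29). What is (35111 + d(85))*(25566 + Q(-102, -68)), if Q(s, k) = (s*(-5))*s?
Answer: -13004693811/14 ≈ -9.2891e+8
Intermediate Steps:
Q(s, k) = -5*s**2 (Q(s, k) = (-5*s)*s = -5*s**2)
d(r) = 2*r/(-29 + r) (d(r) = (2*r)/(-29 + r) = 2*r/(-29 + r))
(35111 + d(85))*(25566 + Q(-102, -68)) = (35111 + 2*85/(-29 + 85))*(25566 - 5*(-102)**2) = (35111 + 2*85/56)*(25566 - 5*10404) = (35111 + 2*85*(1/56))*(25566 - 52020) = (35111 + 85/28)*(-26454) = (983193/28)*(-26454) = -13004693811/14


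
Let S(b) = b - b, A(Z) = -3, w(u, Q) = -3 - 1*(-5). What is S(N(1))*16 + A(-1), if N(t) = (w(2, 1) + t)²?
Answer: -3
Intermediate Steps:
w(u, Q) = 2 (w(u, Q) = -3 + 5 = 2)
N(t) = (2 + t)²
S(b) = 0
S(N(1))*16 + A(-1) = 0*16 - 3 = 0 - 3 = -3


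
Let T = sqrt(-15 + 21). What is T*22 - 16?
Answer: -16 + 22*sqrt(6) ≈ 37.889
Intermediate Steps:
T = sqrt(6) ≈ 2.4495
T*22 - 16 = sqrt(6)*22 - 16 = 22*sqrt(6) - 16 = -16 + 22*sqrt(6)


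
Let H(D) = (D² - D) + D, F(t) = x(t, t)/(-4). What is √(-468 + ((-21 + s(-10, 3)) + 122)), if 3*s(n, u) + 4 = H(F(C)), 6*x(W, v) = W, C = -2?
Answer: I*√477357/36 ≈ 19.192*I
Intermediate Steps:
x(W, v) = W/6
F(t) = -t/24 (F(t) = (t/6)/(-4) = (t/6)*(-¼) = -t/24)
H(D) = D²
s(n, u) = -575/432 (s(n, u) = -4/3 + (-1/24*(-2))²/3 = -4/3 + (1/12)²/3 = -4/3 + (⅓)*(1/144) = -4/3 + 1/432 = -575/432)
√(-468 + ((-21 + s(-10, 3)) + 122)) = √(-468 + ((-21 - 575/432) + 122)) = √(-468 + (-9647/432 + 122)) = √(-468 + 43057/432) = √(-159119/432) = I*√477357/36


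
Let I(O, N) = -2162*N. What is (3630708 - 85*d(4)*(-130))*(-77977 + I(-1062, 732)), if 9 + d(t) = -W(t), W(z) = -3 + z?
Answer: -5845520116688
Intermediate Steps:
d(t) = -6 - t (d(t) = -9 - (-3 + t) = -9 + (3 - t) = -6 - t)
(3630708 - 85*d(4)*(-130))*(-77977 + I(-1062, 732)) = (3630708 - 85*(-6 - 1*4)*(-130))*(-77977 - 2162*732) = (3630708 - 85*(-6 - 4)*(-130))*(-77977 - 1582584) = (3630708 - 85*(-10)*(-130))*(-1660561) = (3630708 + 850*(-130))*(-1660561) = (3630708 - 110500)*(-1660561) = 3520208*(-1660561) = -5845520116688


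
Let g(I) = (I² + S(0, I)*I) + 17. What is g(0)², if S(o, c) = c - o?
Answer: 289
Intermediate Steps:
g(I) = 17 + 2*I² (g(I) = (I² + (I - 1*0)*I) + 17 = (I² + (I + 0)*I) + 17 = (I² + I*I) + 17 = (I² + I²) + 17 = 2*I² + 17 = 17 + 2*I²)
g(0)² = (17 + 2*0²)² = (17 + 2*0)² = (17 + 0)² = 17² = 289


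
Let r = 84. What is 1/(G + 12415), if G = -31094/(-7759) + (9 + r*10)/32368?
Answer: 251143312/3118957256463 ≈ 8.0522e-5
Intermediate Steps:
G = 1013037983/251143312 (G = -31094/(-7759) + (9 + 84*10)/32368 = -31094*(-1/7759) + (9 + 840)*(1/32368) = 31094/7759 + 849*(1/32368) = 31094/7759 + 849/32368 = 1013037983/251143312 ≈ 4.0337)
1/(G + 12415) = 1/(1013037983/251143312 + 12415) = 1/(3118957256463/251143312) = 251143312/3118957256463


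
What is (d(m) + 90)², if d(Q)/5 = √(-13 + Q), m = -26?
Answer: 7125 + 900*I*√39 ≈ 7125.0 + 5620.5*I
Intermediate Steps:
d(Q) = 5*√(-13 + Q)
(d(m) + 90)² = (5*√(-13 - 26) + 90)² = (5*√(-39) + 90)² = (5*(I*√39) + 90)² = (5*I*√39 + 90)² = (90 + 5*I*√39)²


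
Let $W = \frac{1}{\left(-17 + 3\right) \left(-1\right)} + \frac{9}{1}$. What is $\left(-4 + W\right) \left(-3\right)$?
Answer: $- \frac{213}{14} \approx -15.214$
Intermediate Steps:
$W = \frac{127}{14}$ ($W = \frac{1}{-14} \left(-1\right) + 9 \cdot 1 = \left(- \frac{1}{14}\right) \left(-1\right) + 9 = \frac{1}{14} + 9 = \frac{127}{14} \approx 9.0714$)
$\left(-4 + W\right) \left(-3\right) = \left(-4 + \frac{127}{14}\right) \left(-3\right) = \frac{71}{14} \left(-3\right) = - \frac{213}{14}$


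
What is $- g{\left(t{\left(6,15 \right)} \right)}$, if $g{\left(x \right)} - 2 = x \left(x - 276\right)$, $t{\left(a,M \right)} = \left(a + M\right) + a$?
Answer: $6721$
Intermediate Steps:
$t{\left(a,M \right)} = M + 2 a$ ($t{\left(a,M \right)} = \left(M + a\right) + a = M + 2 a$)
$g{\left(x \right)} = 2 + x \left(-276 + x\right)$ ($g{\left(x \right)} = 2 + x \left(x - 276\right) = 2 + x \left(-276 + x\right)$)
$- g{\left(t{\left(6,15 \right)} \right)} = - (2 + \left(15 + 2 \cdot 6\right)^{2} - 276 \left(15 + 2 \cdot 6\right)) = - (2 + \left(15 + 12\right)^{2} - 276 \left(15 + 12\right)) = - (2 + 27^{2} - 7452) = - (2 + 729 - 7452) = \left(-1\right) \left(-6721\right) = 6721$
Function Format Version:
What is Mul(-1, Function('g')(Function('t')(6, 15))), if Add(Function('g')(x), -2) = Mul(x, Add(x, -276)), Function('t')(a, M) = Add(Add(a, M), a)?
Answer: 6721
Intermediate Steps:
Function('t')(a, M) = Add(M, Mul(2, a)) (Function('t')(a, M) = Add(Add(M, a), a) = Add(M, Mul(2, a)))
Function('g')(x) = Add(2, Mul(x, Add(-276, x))) (Function('g')(x) = Add(2, Mul(x, Add(x, -276))) = Add(2, Mul(x, Add(-276, x))))
Mul(-1, Function('g')(Function('t')(6, 15))) = Mul(-1, Add(2, Pow(Add(15, Mul(2, 6)), 2), Mul(-276, Add(15, Mul(2, 6))))) = Mul(-1, Add(2, Pow(Add(15, 12), 2), Mul(-276, Add(15, 12)))) = Mul(-1, Add(2, Pow(27, 2), Mul(-276, 27))) = Mul(-1, Add(2, 729, -7452)) = Mul(-1, -6721) = 6721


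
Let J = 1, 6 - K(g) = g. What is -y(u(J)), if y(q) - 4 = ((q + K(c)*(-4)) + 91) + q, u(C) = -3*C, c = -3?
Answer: -53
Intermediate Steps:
K(g) = 6 - g
y(q) = 59 + 2*q (y(q) = 4 + (((q + (6 - 1*(-3))*(-4)) + 91) + q) = 4 + (((q + (6 + 3)*(-4)) + 91) + q) = 4 + (((q + 9*(-4)) + 91) + q) = 4 + (((q - 36) + 91) + q) = 4 + (((-36 + q) + 91) + q) = 4 + ((55 + q) + q) = 4 + (55 + 2*q) = 59 + 2*q)
-y(u(J)) = -(59 + 2*(-3*1)) = -(59 + 2*(-3)) = -(59 - 6) = -1*53 = -53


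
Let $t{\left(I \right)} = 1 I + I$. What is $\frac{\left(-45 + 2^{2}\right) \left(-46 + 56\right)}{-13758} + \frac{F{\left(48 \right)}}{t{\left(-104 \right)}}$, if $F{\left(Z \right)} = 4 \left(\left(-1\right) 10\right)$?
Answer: $\frac{39725}{178854} \approx 0.22211$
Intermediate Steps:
$F{\left(Z \right)} = -40$ ($F{\left(Z \right)} = 4 \left(-10\right) = -40$)
$t{\left(I \right)} = 2 I$ ($t{\left(I \right)} = I + I = 2 I$)
$\frac{\left(-45 + 2^{2}\right) \left(-46 + 56\right)}{-13758} + \frac{F{\left(48 \right)}}{t{\left(-104 \right)}} = \frac{\left(-45 + 2^{2}\right) \left(-46 + 56\right)}{-13758} - \frac{40}{2 \left(-104\right)} = \left(-45 + 4\right) 10 \left(- \frac{1}{13758}\right) - \frac{40}{-208} = \left(-41\right) 10 \left(- \frac{1}{13758}\right) - - \frac{5}{26} = \left(-410\right) \left(- \frac{1}{13758}\right) + \frac{5}{26} = \frac{205}{6879} + \frac{5}{26} = \frac{39725}{178854}$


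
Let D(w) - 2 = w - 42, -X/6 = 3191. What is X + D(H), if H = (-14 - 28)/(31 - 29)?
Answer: -19207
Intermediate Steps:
X = -19146 (X = -6*3191 = -19146)
H = -21 (H = -42/2 = -42*1/2 = -21)
D(w) = -40 + w (D(w) = 2 + (w - 42) = 2 + (-42 + w) = -40 + w)
X + D(H) = -19146 + (-40 - 21) = -19146 - 61 = -19207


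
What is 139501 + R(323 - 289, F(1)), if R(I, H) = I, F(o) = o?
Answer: 139535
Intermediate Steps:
139501 + R(323 - 289, F(1)) = 139501 + (323 - 289) = 139501 + 34 = 139535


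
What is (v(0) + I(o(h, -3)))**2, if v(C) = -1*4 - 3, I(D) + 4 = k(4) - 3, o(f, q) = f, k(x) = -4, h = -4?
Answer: 324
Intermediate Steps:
I(D) = -11 (I(D) = -4 + (-4 - 3) = -4 - 7 = -11)
v(C) = -7 (v(C) = -4 - 3 = -7)
(v(0) + I(o(h, -3)))**2 = (-7 - 11)**2 = (-18)**2 = 324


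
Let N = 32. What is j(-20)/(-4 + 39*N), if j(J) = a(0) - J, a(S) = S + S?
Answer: 5/311 ≈ 0.016077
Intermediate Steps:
a(S) = 2*S
j(J) = -J (j(J) = 2*0 - J = 0 - J = -J)
j(-20)/(-4 + 39*N) = (-1*(-20))/(-4 + 39*32) = 20/(-4 + 1248) = 20/1244 = 20*(1/1244) = 5/311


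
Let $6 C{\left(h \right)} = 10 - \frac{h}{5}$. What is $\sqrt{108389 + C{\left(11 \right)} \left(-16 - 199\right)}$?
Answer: $\frac{\sqrt{432438}}{2} \approx 328.8$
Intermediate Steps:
$C{\left(h \right)} = \frac{5}{3} - \frac{h}{30}$ ($C{\left(h \right)} = \frac{10 - \frac{h}{5}}{6} = \frac{5}{3} - \frac{h}{30}$)
$\sqrt{108389 + C{\left(11 \right)} \left(-16 - 199\right)} = \sqrt{108389 + \left(\frac{5}{3} - \frac{11}{30}\right) \left(-16 - 199\right)} = \sqrt{108389 + \left(\frac{5}{3} - \frac{11}{30}\right) \left(-215\right)} = \sqrt{108389 + \frac{13}{10} \left(-215\right)} = \sqrt{108389 - \frac{559}{2}} = \sqrt{\frac{216219}{2}} = \frac{\sqrt{432438}}{2}$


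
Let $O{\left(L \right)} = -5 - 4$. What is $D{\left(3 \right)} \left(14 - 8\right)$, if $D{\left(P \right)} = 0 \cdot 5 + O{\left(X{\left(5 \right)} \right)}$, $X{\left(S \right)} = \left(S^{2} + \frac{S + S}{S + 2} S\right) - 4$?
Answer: $-54$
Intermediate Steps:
$X{\left(S \right)} = -4 + S^{2} + \frac{2 S^{2}}{2 + S}$ ($X{\left(S \right)} = \left(S^{2} + \frac{2 S}{2 + S} S\right) - 4 = \left(S^{2} + \frac{2 S^{2}}{2 + S}\right) - 4 = -4 + S^{2} + \frac{2 S^{2}}{2 + S}$)
$O{\left(L \right)} = -9$
$D{\left(P \right)} = -9$ ($D{\left(P \right)} = 0 \cdot 5 - 9 = 0 - 9 = -9$)
$D{\left(3 \right)} \left(14 - 8\right) = - 9 \left(14 - 8\right) = \left(-9\right) 6 = -54$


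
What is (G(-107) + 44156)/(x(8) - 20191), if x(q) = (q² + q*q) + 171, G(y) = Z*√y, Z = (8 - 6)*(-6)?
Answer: -11039/4973 + 3*I*√107/4973 ≈ -2.2198 + 0.0062401*I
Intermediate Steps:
Z = -12 (Z = 2*(-6) = -12)
G(y) = -12*√y
x(q) = 171 + 2*q² (x(q) = (q² + q²) + 171 = 2*q² + 171 = 171 + 2*q²)
(G(-107) + 44156)/(x(8) - 20191) = (-12*I*√107 + 44156)/((171 + 2*8²) - 20191) = (-12*I*√107 + 44156)/((171 + 2*64) - 20191) = (-12*I*√107 + 44156)/((171 + 128) - 20191) = (44156 - 12*I*√107)/(299 - 20191) = (44156 - 12*I*√107)/(-19892) = (44156 - 12*I*√107)*(-1/19892) = -11039/4973 + 3*I*√107/4973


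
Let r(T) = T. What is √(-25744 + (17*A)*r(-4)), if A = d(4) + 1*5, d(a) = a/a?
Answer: 2*I*√6538 ≈ 161.72*I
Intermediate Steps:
d(a) = 1
A = 6 (A = 1 + 1*5 = 1 + 5 = 6)
√(-25744 + (17*A)*r(-4)) = √(-25744 + (17*6)*(-4)) = √(-25744 + 102*(-4)) = √(-25744 - 408) = √(-26152) = 2*I*√6538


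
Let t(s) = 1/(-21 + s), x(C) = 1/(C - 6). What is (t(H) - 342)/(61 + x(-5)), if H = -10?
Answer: -116633/20770 ≈ -5.6155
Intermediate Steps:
x(C) = 1/(-6 + C)
(t(H) - 342)/(61 + x(-5)) = (1/(-21 - 10) - 342)/(61 + 1/(-6 - 5)) = (1/(-31) - 342)/(61 + 1/(-11)) = (-1/31 - 342)/(61 - 1/11) = -10603/(31*670/11) = -10603/31*11/670 = -116633/20770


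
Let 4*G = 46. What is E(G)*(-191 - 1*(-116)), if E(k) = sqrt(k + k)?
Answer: -75*sqrt(23) ≈ -359.69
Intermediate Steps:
G = 23/2 (G = (1/4)*46 = 23/2 ≈ 11.500)
E(k) = sqrt(2)*sqrt(k) (E(k) = sqrt(2*k) = sqrt(2)*sqrt(k))
E(G)*(-191 - 1*(-116)) = (sqrt(2)*sqrt(23/2))*(-191 - 1*(-116)) = (sqrt(2)*(sqrt(46)/2))*(-191 + 116) = sqrt(23)*(-75) = -75*sqrt(23)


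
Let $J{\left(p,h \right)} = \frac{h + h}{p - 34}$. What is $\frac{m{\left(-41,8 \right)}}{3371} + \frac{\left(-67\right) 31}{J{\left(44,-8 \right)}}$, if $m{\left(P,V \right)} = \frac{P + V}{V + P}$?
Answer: $\frac{35007843}{26968} \approx 1298.1$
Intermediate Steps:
$J{\left(p,h \right)} = \frac{2 h}{-34 + p}$
$m{\left(P,V \right)} = 1$ ($m{\left(P,V \right)} = \frac{P + V}{P + V} = 1$)
$\frac{m{\left(-41,8 \right)}}{3371} + \frac{\left(-67\right) 31}{J{\left(44,-8 \right)}} = 1 \cdot \frac{1}{3371} + \frac{\left(-67\right) 31}{2 \left(-8\right) \frac{1}{-34 + 44}} = 1 \cdot \frac{1}{3371} - \frac{2077}{2 \left(-8\right) \frac{1}{10}} = \frac{1}{3371} - \frac{2077}{2 \left(-8\right) \frac{1}{10}} = \frac{1}{3371} - \frac{2077}{- \frac{8}{5}} = \frac{1}{3371} - - \frac{10385}{8} = \frac{1}{3371} + \frac{10385}{8} = \frac{35007843}{26968}$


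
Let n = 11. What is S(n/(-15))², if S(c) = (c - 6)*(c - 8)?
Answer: 175059361/50625 ≈ 3458.0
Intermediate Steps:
S(c) = (-8 + c)*(-6 + c) (S(c) = (-6 + c)*(-8 + c) = (-8 + c)*(-6 + c))
S(n/(-15))² = (48 + (11/(-15))² - 154/(-15))² = (48 + (11*(-1/15))² - 154*(-1)/15)² = (48 + (-11/15)² - 14*(-11/15))² = (48 + 121/225 + 154/15)² = (13231/225)² = 175059361/50625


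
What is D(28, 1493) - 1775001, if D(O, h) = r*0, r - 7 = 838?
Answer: -1775001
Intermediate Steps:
r = 845 (r = 7 + 838 = 845)
D(O, h) = 0 (D(O, h) = 845*0 = 0)
D(28, 1493) - 1775001 = 0 - 1775001 = -1775001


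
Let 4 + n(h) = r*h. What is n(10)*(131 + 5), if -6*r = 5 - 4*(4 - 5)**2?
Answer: -2312/3 ≈ -770.67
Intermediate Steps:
r = -1/6 (r = -(5 - 4*(4 - 5)**2)/6 = -(5 - 4*(-1)**2)/6 = -(5 - 4*1)/6 = -(5 - 4)/6 = -1/6*1 = -1/6 ≈ -0.16667)
n(h) = -4 - h/6
n(10)*(131 + 5) = (-4 - 1/6*10)*(131 + 5) = (-4 - 5/3)*136 = -17/3*136 = -2312/3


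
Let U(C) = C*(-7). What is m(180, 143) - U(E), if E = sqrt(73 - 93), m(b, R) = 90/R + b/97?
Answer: 34470/13871 + 14*I*sqrt(5) ≈ 2.485 + 31.305*I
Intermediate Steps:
m(b, R) = 90/R + b/97 (m(b, R) = 90/R + b*(1/97) = 90/R + b/97)
E = 2*I*sqrt(5) (E = sqrt(-20) = 2*I*sqrt(5) ≈ 4.4721*I)
U(C) = -7*C
m(180, 143) - U(E) = (90/143 + (1/97)*180) - (-7)*2*I*sqrt(5) = (90*(1/143) + 180/97) - (-14)*I*sqrt(5) = (90/143 + 180/97) + 14*I*sqrt(5) = 34470/13871 + 14*I*sqrt(5)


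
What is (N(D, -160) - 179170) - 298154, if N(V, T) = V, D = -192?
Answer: -477516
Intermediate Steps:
(N(D, -160) - 179170) - 298154 = (-192 - 179170) - 298154 = -179362 - 298154 = -477516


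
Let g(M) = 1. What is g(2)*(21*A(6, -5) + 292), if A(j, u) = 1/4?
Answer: 1189/4 ≈ 297.25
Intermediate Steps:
A(j, u) = ¼
g(2)*(21*A(6, -5) + 292) = 1*(21*(¼) + 292) = 1*(21/4 + 292) = 1*(1189/4) = 1189/4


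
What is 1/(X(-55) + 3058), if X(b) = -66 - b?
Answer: 1/3047 ≈ 0.00032819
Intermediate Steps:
1/(X(-55) + 3058) = 1/((-66 - 1*(-55)) + 3058) = 1/((-66 + 55) + 3058) = 1/(-11 + 3058) = 1/3047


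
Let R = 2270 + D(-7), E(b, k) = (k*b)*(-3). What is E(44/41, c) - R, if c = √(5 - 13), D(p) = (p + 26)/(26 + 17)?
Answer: -97629/43 - 264*I*√2/41 ≈ -2270.4 - 9.1062*I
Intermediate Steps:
D(p) = 26/43 + p/43 (D(p) = (26 + p)/43 = (26 + p)*(1/43) = 26/43 + p/43)
c = 2*I*√2 (c = √(-8) = 2*I*√2 ≈ 2.8284*I)
E(b, k) = -3*b*k (E(b, k) = (b*k)*(-3) = -3*b*k)
R = 97629/43 (R = 2270 + (26/43 + (1/43)*(-7)) = 2270 + (26/43 - 7/43) = 2270 + 19/43 = 97629/43 ≈ 2270.4)
E(44/41, c) - R = -3*44/41*2*I*√2 - 1*97629/43 = -3*44*(1/41)*2*I*√2 - 97629/43 = -3*44/41*2*I*√2 - 97629/43 = -264*I*√2/41 - 97629/43 = -97629/43 - 264*I*√2/41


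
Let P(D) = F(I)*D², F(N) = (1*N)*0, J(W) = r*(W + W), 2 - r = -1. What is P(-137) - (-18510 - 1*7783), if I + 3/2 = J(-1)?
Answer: 26293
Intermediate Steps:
r = 3 (r = 2 - 1*(-1) = 2 + 1 = 3)
J(W) = 6*W (J(W) = 3*(W + W) = 3*(2*W) = 6*W)
I = -15/2 (I = -3/2 + 6*(-1) = -3/2 - 6 = -15/2 ≈ -7.5000)
F(N) = 0 (F(N) = N*0 = 0)
P(D) = 0 (P(D) = 0*D² = 0)
P(-137) - (-18510 - 1*7783) = 0 - (-18510 - 1*7783) = 0 - (-18510 - 7783) = 0 - 1*(-26293) = 0 + 26293 = 26293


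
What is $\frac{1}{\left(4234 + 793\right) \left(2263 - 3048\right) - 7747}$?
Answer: $- \frac{1}{3953942} \approx -2.5291 \cdot 10^{-7}$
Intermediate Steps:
$\frac{1}{\left(4234 + 793\right) \left(2263 - 3048\right) - 7747} = \frac{1}{5027 \left(-785\right) - 7747} = \frac{1}{-3946195 - 7747} = \frac{1}{-3953942} = - \frac{1}{3953942}$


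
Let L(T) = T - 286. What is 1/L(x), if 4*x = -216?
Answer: -1/340 ≈ -0.0029412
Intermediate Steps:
x = -54 (x = (1/4)*(-216) = -54)
L(T) = -286 + T
1/L(x) = 1/(-286 - 54) = 1/(-340) = -1/340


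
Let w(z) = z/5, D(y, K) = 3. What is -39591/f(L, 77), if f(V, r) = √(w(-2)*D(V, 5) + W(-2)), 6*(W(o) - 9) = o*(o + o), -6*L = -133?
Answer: -39591*√2055/137 ≈ -13100.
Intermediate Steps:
L = 133/6 (L = -⅙*(-133) = 133/6 ≈ 22.167)
W(o) = 9 + o²/3 (W(o) = 9 + (o*(o + o))/6 = 9 + (o*(2*o))/6 = 9 + (2*o²)/6 = 9 + o²/3)
w(z) = z/5 (w(z) = z*(⅕) = z/5)
f(V, r) = √2055/15 (f(V, r) = √(((⅕)*(-2))*3 + (9 + (⅓)*(-2)²)) = √(-⅖*3 + (9 + (⅓)*4)) = √(-6/5 + (9 + 4/3)) = √(-6/5 + 31/3) = √(137/15) = √2055/15)
-39591/f(L, 77) = -39591*√2055/137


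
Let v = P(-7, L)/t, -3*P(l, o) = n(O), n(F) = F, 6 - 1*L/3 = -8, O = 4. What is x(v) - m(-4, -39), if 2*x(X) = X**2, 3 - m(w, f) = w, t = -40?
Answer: -12599/1800 ≈ -6.9994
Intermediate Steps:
L = 42 (L = 18 - 3*(-8) = 18 + 24 = 42)
m(w, f) = 3 - w
P(l, o) = -4/3 (P(l, o) = -1/3*4 = -4/3)
v = 1/30 (v = -4/3/(-40) = -4/3*(-1/40) = 1/30 ≈ 0.033333)
x(X) = X**2/2
x(v) - m(-4, -39) = (1/30)**2/2 - (3 - 1*(-4)) = (1/2)*(1/900) - (3 + 4) = 1/1800 - 1*7 = 1/1800 - 7 = -12599/1800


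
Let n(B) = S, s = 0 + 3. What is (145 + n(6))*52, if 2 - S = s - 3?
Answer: 7644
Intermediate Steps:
s = 3
S = 2 (S = 2 - (3 - 3) = 2 - 1*0 = 2 + 0 = 2)
n(B) = 2
(145 + n(6))*52 = (145 + 2)*52 = 147*52 = 7644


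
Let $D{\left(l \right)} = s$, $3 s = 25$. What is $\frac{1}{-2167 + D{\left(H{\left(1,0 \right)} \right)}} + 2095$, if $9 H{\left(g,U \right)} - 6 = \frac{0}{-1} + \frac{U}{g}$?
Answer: $\frac{13567217}{6476} \approx 2095.0$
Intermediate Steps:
$H{\left(g,U \right)} = \frac{2}{3} + \frac{U}{9 g}$ ($H{\left(g,U \right)} = \frac{2}{3} + \frac{\frac{0}{-1} + \frac{U}{g}}{9} = \frac{2}{3} + \frac{0 \left(-1\right) + \frac{U}{g}}{9} = \frac{2}{3} + \frac{0 + \frac{U}{g}}{9} = \frac{2}{3} + \frac{U \frac{1}{g}}{9} = \frac{2}{3} + \frac{U}{9 g}$)
$s = \frac{25}{3}$ ($s = \frac{1}{3} \cdot 25 = \frac{25}{3} \approx 8.3333$)
$D{\left(l \right)} = \frac{25}{3}$
$\frac{1}{-2167 + D{\left(H{\left(1,0 \right)} \right)}} + 2095 = \frac{1}{-2167 + \frac{25}{3}} + 2095 = \frac{1}{- \frac{6476}{3}} + 2095 = - \frac{3}{6476} + 2095 = \frac{13567217}{6476}$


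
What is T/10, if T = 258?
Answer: 129/5 ≈ 25.800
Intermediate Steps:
T/10 = 258/10 = (⅒)*258 = 129/5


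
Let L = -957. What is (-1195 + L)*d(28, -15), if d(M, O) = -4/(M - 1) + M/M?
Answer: -49496/27 ≈ -1833.2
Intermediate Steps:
d(M, O) = 1 - 4/(-1 + M) (d(M, O) = -4/(-1 + M) + 1 = 1 - 4/(-1 + M))
(-1195 + L)*d(28, -15) = (-1195 - 957)*((-5 + 28)/(-1 + 28)) = -2152*23/27 = -49496/27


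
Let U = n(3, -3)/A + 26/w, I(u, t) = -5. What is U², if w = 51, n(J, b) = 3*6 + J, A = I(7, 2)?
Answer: 885481/65025 ≈ 13.618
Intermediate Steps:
A = -5
n(J, b) = 18 + J
U = -941/255 (U = (18 + 3)/(-5) + 26/51 = 21*(-⅕) + 26*(1/51) = -21/5 + 26/51 = -941/255 ≈ -3.6902)
U² = (-941/255)² = 885481/65025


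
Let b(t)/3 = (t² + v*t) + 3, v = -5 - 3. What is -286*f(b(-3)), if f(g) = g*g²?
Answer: -360277632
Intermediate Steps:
v = -8
b(t) = 9 - 24*t + 3*t² (b(t) = 3*((t² - 8*t) + 3) = 3*(3 + t² - 8*t) = 9 - 24*t + 3*t²)
f(g) = g³
-286*f(b(-3)) = -286*(9 - 24*(-3) + 3*(-3)²)³ = -286*(9 + 72 + 3*9)³ = -286*(9 + 72 + 27)³ = -286*108³ = -286*1259712 = -360277632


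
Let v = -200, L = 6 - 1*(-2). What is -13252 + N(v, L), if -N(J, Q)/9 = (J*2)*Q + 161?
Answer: 14099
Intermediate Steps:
L = 8 (L = 6 + 2 = 8)
N(J, Q) = -1449 - 18*J*Q (N(J, Q) = -9*((J*2)*Q + 161) = -9*((2*J)*Q + 161) = -9*(2*J*Q + 161) = -9*(161 + 2*J*Q) = -1449 - 18*J*Q)
-13252 + N(v, L) = -13252 + (-1449 - 18*(-200)*8) = -13252 + (-1449 + 28800) = -13252 + 27351 = 14099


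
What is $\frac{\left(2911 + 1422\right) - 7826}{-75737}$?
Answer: $\frac{3493}{75737} \approx 0.04612$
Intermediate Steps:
$\frac{\left(2911 + 1422\right) - 7826}{-75737} = \left(4333 - 7826\right) \left(- \frac{1}{75737}\right) = \left(-3493\right) \left(- \frac{1}{75737}\right) = \frac{3493}{75737}$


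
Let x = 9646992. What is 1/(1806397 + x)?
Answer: 1/11453389 ≈ 8.7310e-8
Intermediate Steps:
1/(1806397 + x) = 1/(1806397 + 9646992) = 1/11453389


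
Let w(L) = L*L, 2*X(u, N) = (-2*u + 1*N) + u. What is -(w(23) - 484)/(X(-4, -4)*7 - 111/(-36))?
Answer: -540/37 ≈ -14.595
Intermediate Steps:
X(u, N) = N/2 - u/2 (X(u, N) = ((-2*u + 1*N) + u)/2 = ((-2*u + N) + u)/2 = ((N - 2*u) + u)/2 = (N - u)/2 = N/2 - u/2)
w(L) = L²
-(w(23) - 484)/(X(-4, -4)*7 - 111/(-36)) = -(23² - 484)/(((½)*(-4) - ½*(-4))*7 - 111/(-36)) = -(529 - 484)/((-2 + 2)*7 - 111*(-1/36)) = -45/(0*7 + 37/12) = -45/(0 + 37/12) = -45/37/12 = -45*12/37 = -1*540/37 = -540/37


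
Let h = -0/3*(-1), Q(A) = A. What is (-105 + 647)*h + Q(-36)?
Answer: -36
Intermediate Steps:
h = 0 (h = -0/3*(-1) = -10*0*(-1) = 0*(-1) = 0)
(-105 + 647)*h + Q(-36) = (-105 + 647)*0 - 36 = 542*0 - 36 = 0 - 36 = -36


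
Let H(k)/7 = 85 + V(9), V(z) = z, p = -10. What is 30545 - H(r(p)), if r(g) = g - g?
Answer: 29887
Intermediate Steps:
r(g) = 0
H(k) = 658 (H(k) = 7*(85 + 9) = 7*94 = 658)
30545 - H(r(p)) = 30545 - 1*658 = 30545 - 658 = 29887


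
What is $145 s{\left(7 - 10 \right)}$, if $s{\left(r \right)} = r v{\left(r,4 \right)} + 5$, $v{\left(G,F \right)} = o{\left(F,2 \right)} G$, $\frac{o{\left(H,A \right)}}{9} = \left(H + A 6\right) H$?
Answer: $752405$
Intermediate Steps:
$o{\left(H,A \right)} = 9 H \left(H + 6 A\right)$ ($o{\left(H,A \right)} = 9 \left(H + A 6\right) H = 9 \left(H + 6 A\right) H = 9 H \left(H + 6 A\right)$)
$v{\left(G,F \right)} = 9 F G \left(12 + F\right)$ ($v{\left(G,F \right)} = 9 F \left(F + 6 \cdot 2\right) G = 9 F \left(F + 12\right) G = 9 F \left(12 + F\right) G = 9 F G \left(12 + F\right)$)
$s{\left(r \right)} = 5 + 576 r^{2}$ ($s{\left(r \right)} = r 9 \cdot 4 r \left(12 + 4\right) + 5 = r 9 \cdot 4 r 16 + 5 = r 576 r + 5 = 576 r^{2} + 5 = 5 + 576 r^{2}$)
$145 s{\left(7 - 10 \right)} = 145 \left(5 + 576 \left(7 - 10\right)^{2}\right) = 145 \left(5 + 576 \left(-3\right)^{2}\right) = 145 \left(5 + 576 \cdot 9\right) = 145 \left(5 + 5184\right) = 145 \cdot 5189 = 752405$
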